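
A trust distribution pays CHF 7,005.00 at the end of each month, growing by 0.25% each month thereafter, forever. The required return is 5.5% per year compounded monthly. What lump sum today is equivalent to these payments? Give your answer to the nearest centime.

Periodic rate r = 0.055/12 per month.
Growing perpetuity (Gordon): PV = PMT₁ / (r − g) = 7,005 / (r − 0.0025) = CHF 3,362,400.00.

CHF 3,362,400.00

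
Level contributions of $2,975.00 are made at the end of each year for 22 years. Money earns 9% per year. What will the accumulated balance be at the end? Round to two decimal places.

This is an ordinary annuity: 22 deposits of $2,975.00 at the end of each year.
Periodic rate r = 0.09 per year.
FV = PMT × [((1+r)^n − 1)/r] = 2,975 × [(1+r)^22 − 1] / r = $187,048.18

$187,048.18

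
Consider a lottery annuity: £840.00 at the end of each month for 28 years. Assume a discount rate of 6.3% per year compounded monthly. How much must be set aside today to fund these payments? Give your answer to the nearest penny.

£132,455.91

This is an ordinary annuity: 336 payments of £840.00 at the end of each month.
Periodic rate r = 0.063/12 per month; n is counted in months.
PV = PMT × [(1 − (1+r)^−n)/r] = 840 × [1 − (1+r)^−336] / r = £132,455.91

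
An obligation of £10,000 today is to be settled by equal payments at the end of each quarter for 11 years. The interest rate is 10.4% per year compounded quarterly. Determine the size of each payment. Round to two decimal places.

£384.18

Level ordinary annuity; solve PV = PMT × [(1 − (1+r)^−n)/r] for PMT.
Periodic rate r = 0.104/4 per quarter; n is counted in quarters.
With n = 44: PMT = 10,000 / ([(1 − (1+r)^−n)/r]) = £384.18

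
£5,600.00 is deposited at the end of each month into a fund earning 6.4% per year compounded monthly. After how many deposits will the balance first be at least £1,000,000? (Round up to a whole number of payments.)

126 payments

Periodic rate r = 0.064/12 per month; n is counted in months.
Ordinary annuity FV: 1,000,000 = 5,600 × [((1+r)^n − 1)/r].
(1+r)^n = 1 + 1,000,000 × r / 5,600, so n = ln(1 + 1,000,000·r/5,600) / ln(1+r) = 125.78.
Round up to a whole number of payments: n = 126.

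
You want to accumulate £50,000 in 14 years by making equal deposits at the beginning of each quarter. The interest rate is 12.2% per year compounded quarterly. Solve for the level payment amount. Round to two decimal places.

Level annuity due; solve FV = PMT × [((1+r)^n − 1)/r] × (1+r) for PMT.
Periodic rate r = 0.122/4 per quarter; n is counted in quarters.
With n = 56: PMT = 50,000 / ([((1+r)^n − 1)/r] × (1+r)) = £337.96

£337.96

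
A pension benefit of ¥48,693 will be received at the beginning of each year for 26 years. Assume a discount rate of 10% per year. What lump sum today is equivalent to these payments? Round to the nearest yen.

¥490,681

This is an annuity due: 26 payments of ¥48,693 at the beginning of each year.
Periodic rate r = 0.1 per year.
PV = PMT × [(1 − (1+r)^−n)/r] × (1+r) = 48,693 × [1 − (1+r)^−26] / r × (1+r) = ¥490,681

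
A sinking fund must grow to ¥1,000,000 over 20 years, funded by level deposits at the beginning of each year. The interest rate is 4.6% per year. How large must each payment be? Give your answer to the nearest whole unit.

Level annuity due; solve FV = PMT × [((1+r)^n − 1)/r] × (1+r) for PMT.
Periodic rate r = 0.046 per year.
With n = 20: PMT = 1,000,000 / ([((1+r)^n − 1)/r] × (1+r)) = ¥30,157

¥30,157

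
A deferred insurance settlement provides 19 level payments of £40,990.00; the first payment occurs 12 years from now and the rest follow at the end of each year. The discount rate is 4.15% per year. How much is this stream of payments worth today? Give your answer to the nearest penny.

£339,863.45

Ordinary annuity of 19 payments, first payment at period 12.
Periodic rate r = 0.0415 per year.
The ordinary-annuity PV formula values the stream one period before the first payment (period 11); discount that back 11 periods:
PV₀ = 40,990 × [1 − (1+r)^−19] / r × (1+r)^−11 = £339,863.45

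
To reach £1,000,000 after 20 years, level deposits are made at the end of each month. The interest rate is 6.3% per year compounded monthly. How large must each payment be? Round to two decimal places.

Level ordinary annuity; solve FV = PMT × [((1+r)^n − 1)/r] for PMT.
Periodic rate r = 0.063/12 per month; n is counted in months.
With n = 240: PMT = 1,000,000 / ([((1+r)^n − 1)/r]) = £2,088.45

£2,088.45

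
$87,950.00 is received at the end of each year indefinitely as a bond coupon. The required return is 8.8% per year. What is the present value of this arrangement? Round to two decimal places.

Periodic rate r = 0.088 per year.
Level perpetuity: PV = PMT / r = 87,950 / (0.088) = $999,431.82.

$999,431.82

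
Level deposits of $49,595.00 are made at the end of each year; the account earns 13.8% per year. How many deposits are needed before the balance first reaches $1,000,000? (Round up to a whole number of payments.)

Periodic rate r = 0.138 per year.
Ordinary annuity FV: 1,000,000 = 49,595 × [((1+r)^n − 1)/r].
(1+r)^n = 1 + 1,000,000 × r / 49,595, so n = ln(1 + 1,000,000·r/49,595) / ln(1+r) = 10.29.
Round up to a whole number of payments: n = 11.

11 payments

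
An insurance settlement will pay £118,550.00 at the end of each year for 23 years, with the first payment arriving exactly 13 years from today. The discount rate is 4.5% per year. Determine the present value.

£988,995.27

Ordinary annuity of 23 payments, first payment at period 13.
Periodic rate r = 0.045 per year.
The ordinary-annuity PV formula values the stream one period before the first payment (period 12); discount that back 12 periods:
PV₀ = 118,550 × [1 − (1+r)^−23] / r × (1+r)^−12 = £988,995.27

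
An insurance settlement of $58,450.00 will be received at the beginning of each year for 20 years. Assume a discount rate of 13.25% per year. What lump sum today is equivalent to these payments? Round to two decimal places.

$458,101.70

This is an annuity due: 20 payments of $58,450.00 at the beginning of each year.
Periodic rate r = 0.1325 per year.
PV = PMT × [(1 − (1+r)^−n)/r] × (1+r) = 58,450 × [1 − (1+r)^−20] / r × (1+r) = $458,101.70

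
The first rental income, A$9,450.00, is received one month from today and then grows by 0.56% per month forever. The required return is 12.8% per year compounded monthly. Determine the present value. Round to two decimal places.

A$1,865,131.58

Periodic rate r = 0.128/12 per month.
Growing perpetuity (Gordon): PV = PMT₁ / (r − g) = 9,450 / (r − 0.0056) = A$1,865,131.58.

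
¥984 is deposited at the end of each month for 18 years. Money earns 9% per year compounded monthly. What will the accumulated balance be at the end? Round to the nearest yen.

This is an ordinary annuity: 216 deposits of ¥984 at the end of each month.
Periodic rate r = 0.09/12 per month; n is counted in months.
FV = PMT × [((1+r)^n − 1)/r] = 984 × [(1+r)^216 − 1] / r = ¥527,770

¥527,770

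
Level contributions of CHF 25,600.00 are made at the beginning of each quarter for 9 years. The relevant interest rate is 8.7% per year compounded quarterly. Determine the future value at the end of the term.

This is an annuity due: 36 deposits of CHF 25,600.00 at the beginning of each quarter.
Periodic rate r = 0.087/4 per quarter; n is counted in quarters.
FV = PMT × [((1+r)^n − 1)/r] × (1+r) = 25,600 × [(1+r)^36 − 1] / r × (1+r) = CHF 1,406,740.21

CHF 1,406,740.21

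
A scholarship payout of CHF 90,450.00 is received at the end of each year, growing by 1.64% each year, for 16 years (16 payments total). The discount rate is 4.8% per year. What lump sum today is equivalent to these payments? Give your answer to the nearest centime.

CHF 1,108,560.34

Periodic rate r = 0.048 per year.
Growing ordinary annuity: PV = PMT₁ × [1 − ((1+g)/(1+r))^n] / (r − g) = 90,450 × [1 − ((1+0.0164)/(1+r))^16] / (r − 0.0164) = CHF 1,108,560.34.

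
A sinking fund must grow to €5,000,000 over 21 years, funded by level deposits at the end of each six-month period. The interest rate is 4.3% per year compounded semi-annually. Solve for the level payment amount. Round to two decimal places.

€74,471.99

Level ordinary annuity; solve FV = PMT × [((1+r)^n − 1)/r] for PMT.
Periodic rate r = 0.043/2 per half-year; n is counted in half-years.
With n = 42: PMT = 5,000,000 / ([((1+r)^n − 1)/r]) = €74,471.99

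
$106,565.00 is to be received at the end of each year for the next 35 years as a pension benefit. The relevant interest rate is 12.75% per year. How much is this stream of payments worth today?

This is an ordinary annuity: 35 payments of $106,565.00 at the end of each year.
Periodic rate r = 0.1275 per year.
PV = PMT × [(1 − (1+r)^−n)/r] = 106,565 × [1 − (1+r)^−35] / r = $823,271.78

$823,271.78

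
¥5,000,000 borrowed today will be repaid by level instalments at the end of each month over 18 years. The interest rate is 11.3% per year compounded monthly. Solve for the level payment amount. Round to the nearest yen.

Level ordinary annuity; solve PV = PMT × [(1 − (1+r)^−n)/r] for PMT.
Periodic rate r = 0.113/12 per month; n is counted in months.
With n = 216: PMT = 5,000,000 / ([(1 − (1+r)^−n)/r]) = ¥54,247

¥54,247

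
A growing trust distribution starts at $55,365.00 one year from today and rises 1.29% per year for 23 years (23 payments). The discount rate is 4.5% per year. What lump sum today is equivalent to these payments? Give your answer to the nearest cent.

$883,203.17

Periodic rate r = 0.045 per year.
Growing ordinary annuity: PV = PMT₁ × [1 − ((1+g)/(1+r))^n] / (r − g) = 55,365 × [1 − ((1+0.0129)/(1+r))^23] / (r − 0.0129) = $883,203.17.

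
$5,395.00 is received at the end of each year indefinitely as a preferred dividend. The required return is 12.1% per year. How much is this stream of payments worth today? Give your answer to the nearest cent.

$44,586.78

Periodic rate r = 0.121 per year.
Level perpetuity: PV = PMT / r = 5,395 / (0.121) = $44,586.78.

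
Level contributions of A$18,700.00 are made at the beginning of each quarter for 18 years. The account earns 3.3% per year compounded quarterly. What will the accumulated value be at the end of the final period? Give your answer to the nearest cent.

A$1,843,857.85

This is an annuity due: 72 deposits of A$18,700.00 at the beginning of each quarter.
Periodic rate r = 0.033/4 per quarter; n is counted in quarters.
FV = PMT × [((1+r)^n − 1)/r] × (1+r) = 18,700 × [(1+r)^72 − 1] / r × (1+r) = A$1,843,857.85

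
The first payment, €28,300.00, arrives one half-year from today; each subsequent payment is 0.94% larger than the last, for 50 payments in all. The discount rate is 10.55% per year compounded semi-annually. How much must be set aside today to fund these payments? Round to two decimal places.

€573,081.50

Periodic rate r = 0.1055/2 per half-year; n is counted in half-years.
Growing ordinary annuity: PV = PMT₁ × [1 − ((1+g)/(1+r))^n] / (r − g) = 28,300 × [1 − ((1+0.0094)/(1+r))^50] / (r − 0.0094) = €573,081.50.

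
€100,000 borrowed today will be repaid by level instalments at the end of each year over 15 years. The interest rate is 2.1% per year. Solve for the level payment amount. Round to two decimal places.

€7,840.89

Level ordinary annuity; solve PV = PMT × [(1 − (1+r)^−n)/r] for PMT.
Periodic rate r = 0.021 per year.
With n = 15: PMT = 100,000 / ([(1 − (1+r)^−n)/r]) = €7,840.89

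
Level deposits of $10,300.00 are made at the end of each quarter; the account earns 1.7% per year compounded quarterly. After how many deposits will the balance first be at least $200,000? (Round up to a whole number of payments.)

19 payments

Periodic rate r = 0.017/4 per quarter; n is counted in quarters.
Ordinary annuity FV: 200,000 = 10,300 × [((1+r)^n − 1)/r].
(1+r)^n = 1 + 200,000 × r / 10,300, so n = ln(1 + 200,000·r/10,300) / ln(1+r) = 18.70.
Round up to a whole number of payments: n = 19.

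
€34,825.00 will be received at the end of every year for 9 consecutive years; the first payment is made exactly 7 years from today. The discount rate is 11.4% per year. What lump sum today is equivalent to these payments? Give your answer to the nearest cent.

Ordinary annuity of 9 payments, first payment at period 7.
Periodic rate r = 0.114 per year.
The ordinary-annuity PV formula values the stream one period before the first payment (period 6); discount that back 6 periods:
PV₀ = 34,825 × [1 − (1+r)^−9] / r × (1+r)^−6 = €99,342.74

€99,342.74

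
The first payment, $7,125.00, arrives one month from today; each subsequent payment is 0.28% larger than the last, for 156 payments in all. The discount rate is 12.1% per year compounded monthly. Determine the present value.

$661,912.63

Periodic rate r = 0.121/12 per month; n is counted in months.
Growing ordinary annuity: PV = PMT₁ × [1 − ((1+g)/(1+r))^n] / (r − g) = 7,125 × [1 − ((1+0.0028)/(1+r))^156] / (r − 0.0028) = $661,912.63.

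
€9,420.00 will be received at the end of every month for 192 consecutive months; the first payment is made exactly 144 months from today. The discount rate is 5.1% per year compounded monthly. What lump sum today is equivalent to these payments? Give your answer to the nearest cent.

Ordinary annuity of 192 payments, first payment at period 144.
Periodic rate r = 0.051/12 per month; n is counted in months.
The ordinary-annuity PV formula values the stream one period before the first payment (period 143); discount that back 143 periods:
PV₀ = 9,420 × [1 − (1+r)^−192] / r × (1+r)^−143 = €673,230.03

€673,230.03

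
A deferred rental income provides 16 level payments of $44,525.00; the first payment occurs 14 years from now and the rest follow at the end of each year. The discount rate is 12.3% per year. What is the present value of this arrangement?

$67,601.53

Ordinary annuity of 16 payments, first payment at period 14.
Periodic rate r = 0.123 per year.
The ordinary-annuity PV formula values the stream one period before the first payment (period 13); discount that back 13 periods:
PV₀ = 44,525 × [1 − (1+r)^−16] / r × (1+r)^−13 = $67,601.53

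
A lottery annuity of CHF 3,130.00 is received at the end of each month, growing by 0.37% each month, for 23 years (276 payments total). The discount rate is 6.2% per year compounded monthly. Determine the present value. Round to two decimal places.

CHF 707,871.22

Periodic rate r = 0.062/12 per month; n is counted in months.
Growing ordinary annuity: PV = PMT₁ × [1 − ((1+g)/(1+r))^n] / (r − g) = 3,130 × [1 − ((1+0.0037)/(1+r))^276] / (r − 0.0037) = CHF 707,871.22.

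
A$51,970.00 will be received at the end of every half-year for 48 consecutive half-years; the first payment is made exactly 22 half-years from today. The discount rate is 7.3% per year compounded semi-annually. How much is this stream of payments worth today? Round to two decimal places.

Ordinary annuity of 48 payments, first payment at period 22.
Periodic rate r = 0.073/2 per half-year; n is counted in half-years.
The ordinary-annuity PV formula values the stream one period before the first payment (period 21); discount that back 21 periods:
PV₀ = 51,970 × [1 − (1+r)^−48] / r × (1+r)^−21 = A$550,664.09

A$550,664.09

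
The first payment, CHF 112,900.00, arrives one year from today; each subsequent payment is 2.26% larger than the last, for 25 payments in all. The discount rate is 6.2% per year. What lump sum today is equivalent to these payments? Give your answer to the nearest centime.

Periodic rate r = 0.062 per year.
Growing ordinary annuity: PV = PMT₁ × [1 − ((1+g)/(1+r))^n] / (r − g) = 112,900 × [1 − ((1+0.0226)/(1+r))^25] / (r − 0.0226) = CHF 1,751,881.49.

CHF 1,751,881.49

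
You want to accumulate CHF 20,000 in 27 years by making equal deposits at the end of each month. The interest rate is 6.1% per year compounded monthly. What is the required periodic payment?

Level ordinary annuity; solve FV = PMT × [((1+r)^n − 1)/r] for PMT.
Periodic rate r = 0.061/12 per month; n is counted in months.
With n = 324: PMT = 20,000 / ([((1+r)^n − 1)/r]) = CHF 24.38

CHF 24.38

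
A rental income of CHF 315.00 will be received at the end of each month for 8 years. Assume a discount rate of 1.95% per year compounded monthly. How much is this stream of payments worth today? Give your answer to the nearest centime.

This is an ordinary annuity: 96 payments of CHF 315.00 at the end of each month.
Periodic rate r = 0.0195/12 per month; n is counted in months.
PV = PMT × [(1 − (1+r)^−n)/r] = 315 × [1 − (1+r)^−96] / r = CHF 27,978.30

CHF 27,978.30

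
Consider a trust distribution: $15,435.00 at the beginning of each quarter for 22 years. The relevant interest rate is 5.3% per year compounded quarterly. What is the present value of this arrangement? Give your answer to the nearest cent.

$809,706.47

This is an annuity due: 88 payments of $15,435.00 at the beginning of each quarter.
Periodic rate r = 0.053/4 per quarter; n is counted in quarters.
PV = PMT × [(1 − (1+r)^−n)/r] × (1+r) = 15,435 × [1 − (1+r)^−88] / r × (1+r) = $809,706.47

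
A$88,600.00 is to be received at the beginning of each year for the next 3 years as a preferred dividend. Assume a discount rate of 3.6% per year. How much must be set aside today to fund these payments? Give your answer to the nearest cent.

This is an annuity due: 3 payments of A$88,600.00 at the beginning of each year.
Periodic rate r = 0.036 per year.
PV = PMT × [(1 − (1+r)^−n)/r] × (1+r) = 88,600 × [1 − (1+r)^−3] / r × (1+r) = A$256,670.69

A$256,670.69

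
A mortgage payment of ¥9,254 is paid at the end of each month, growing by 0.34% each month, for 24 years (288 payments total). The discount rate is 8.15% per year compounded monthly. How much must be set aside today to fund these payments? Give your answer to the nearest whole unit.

Periodic rate r = 0.0815/12 per month; n is counted in months.
Growing ordinary annuity: PV = PMT₁ × [1 − ((1+g)/(1+r))^n] / (r − g) = 9,254 × [1 − ((1+0.0034)/(1+r))^288] / (r − 0.0034) = ¥1,696,052.

¥1,696,052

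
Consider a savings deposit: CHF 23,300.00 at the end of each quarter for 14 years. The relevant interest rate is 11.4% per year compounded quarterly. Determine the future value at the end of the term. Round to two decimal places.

CHF 3,126,589.93

This is an ordinary annuity: 56 deposits of CHF 23,300.00 at the end of each quarter.
Periodic rate r = 0.114/4 per quarter; n is counted in quarters.
FV = PMT × [((1+r)^n − 1)/r] = 23,300 × [(1+r)^56 − 1] / r = CHF 3,126,589.93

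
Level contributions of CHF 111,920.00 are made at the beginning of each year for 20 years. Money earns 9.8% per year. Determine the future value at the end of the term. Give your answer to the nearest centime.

CHF 6,880,537.40

This is an annuity due: 20 deposits of CHF 111,920.00 at the beginning of each year.
Periodic rate r = 0.098 per year.
FV = PMT × [((1+r)^n − 1)/r] × (1+r) = 111,920 × [(1+r)^20 − 1] / r × (1+r) = CHF 6,880,537.40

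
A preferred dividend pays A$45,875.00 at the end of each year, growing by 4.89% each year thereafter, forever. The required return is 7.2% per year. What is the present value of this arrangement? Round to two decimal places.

A$1,985,930.74

Periodic rate r = 0.072 per year.
Growing perpetuity (Gordon): PV = PMT₁ / (r − g) = 45,875 / (r − 0.0489) = A$1,985,930.74.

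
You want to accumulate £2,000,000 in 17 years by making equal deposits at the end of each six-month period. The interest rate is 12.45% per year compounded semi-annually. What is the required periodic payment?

Level ordinary annuity; solve FV = PMT × [((1+r)^n − 1)/r] for PMT.
Periodic rate r = 0.1245/2 per half-year; n is counted in half-years.
With n = 34: PMT = 2,000,000 / ([((1+r)^n − 1)/r]) = £18,327.47

£18,327.47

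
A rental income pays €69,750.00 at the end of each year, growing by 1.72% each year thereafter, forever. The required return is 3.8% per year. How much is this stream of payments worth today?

€3,353,365.38

Periodic rate r = 0.038 per year.
Growing perpetuity (Gordon): PV = PMT₁ / (r − g) = 69,750 / (r − 0.0172) = €3,353,365.38.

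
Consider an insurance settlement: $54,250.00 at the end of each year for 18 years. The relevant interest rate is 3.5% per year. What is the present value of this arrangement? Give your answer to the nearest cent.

This is an ordinary annuity: 18 payments of $54,250.00 at the end of each year.
Periodic rate r = 0.035 per year.
PV = PMT × [(1 − (1+r)^−n)/r] = 54,250 × [1 − (1+r)^−18] / r = $715,540.23

$715,540.23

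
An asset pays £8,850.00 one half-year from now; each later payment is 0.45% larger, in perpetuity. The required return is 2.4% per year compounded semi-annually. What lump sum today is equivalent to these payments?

£1,180,000.00

Periodic rate r = 0.024/2 per half-year.
Growing perpetuity (Gordon): PV = PMT₁ / (r − g) = 8,850 / (r − 0.0045) = £1,180,000.00.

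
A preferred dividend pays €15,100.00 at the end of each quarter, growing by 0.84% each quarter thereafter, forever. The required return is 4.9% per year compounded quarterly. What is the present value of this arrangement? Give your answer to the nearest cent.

€3,922,077.92

Periodic rate r = 0.049/4 per quarter.
Growing perpetuity (Gordon): PV = PMT₁ / (r − g) = 15,100 / (r − 0.0084) = €3,922,077.92.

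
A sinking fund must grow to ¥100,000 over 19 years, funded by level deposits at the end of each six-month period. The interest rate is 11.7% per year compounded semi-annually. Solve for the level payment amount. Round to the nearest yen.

Level ordinary annuity; solve FV = PMT × [((1+r)^n − 1)/r] for PMT.
Periodic rate r = 0.117/2 per half-year; n is counted in half-years.
With n = 38: PMT = 100,000 / ([((1+r)^n − 1)/r]) = ¥762

¥762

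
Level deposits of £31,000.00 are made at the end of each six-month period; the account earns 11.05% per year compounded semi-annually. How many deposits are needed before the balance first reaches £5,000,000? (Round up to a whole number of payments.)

Periodic rate r = 0.1105/2 per half-year; n is counted in half-years.
Ordinary annuity FV: 5,000,000 = 31,000 × [((1+r)^n − 1)/r].
(1+r)^n = 1 + 5,000,000 × r / 31,000, so n = ln(1 + 5,000,000·r/31,000) / ln(1+r) = 42.65.
Round up to a whole number of payments: n = 43.

43 payments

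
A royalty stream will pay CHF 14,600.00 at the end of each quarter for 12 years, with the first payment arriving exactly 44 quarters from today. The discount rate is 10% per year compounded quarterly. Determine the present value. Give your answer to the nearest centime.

CHF 140,233.52

Ordinary annuity of 48 payments, first payment at period 44.
Periodic rate r = 0.1/4 per quarter; n is counted in quarters.
The ordinary-annuity PV formula values the stream one period before the first payment (period 43); discount that back 43 periods:
PV₀ = 14,600 × [1 − (1+r)^−48] / r × (1+r)^−43 = CHF 140,233.52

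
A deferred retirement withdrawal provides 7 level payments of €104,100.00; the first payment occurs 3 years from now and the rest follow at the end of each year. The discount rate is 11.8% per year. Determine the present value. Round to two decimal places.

Ordinary annuity of 7 payments, first payment at period 3.
Periodic rate r = 0.118 per year.
The ordinary-annuity PV formula values the stream one period before the first payment (period 2); discount that back 2 periods:
PV₀ = 104,100 × [1 − (1+r)^−7] / r × (1+r)^−2 = €382,515.46

€382,515.46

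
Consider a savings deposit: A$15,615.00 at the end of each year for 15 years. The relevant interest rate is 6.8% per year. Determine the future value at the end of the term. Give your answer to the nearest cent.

This is an ordinary annuity: 15 deposits of A$15,615.00 at the end of each year.
Periodic rate r = 0.068 per year.
FV = PMT × [((1+r)^n − 1)/r] = 15,615 × [(1+r)^15 − 1] / r = A$386,397.65

A$386,397.65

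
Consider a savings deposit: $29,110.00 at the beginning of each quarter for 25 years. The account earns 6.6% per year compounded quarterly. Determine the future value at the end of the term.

$7,419,708.47

This is an annuity due: 100 deposits of $29,110.00 at the beginning of each quarter.
Periodic rate r = 0.066/4 per quarter; n is counted in quarters.
FV = PMT × [((1+r)^n − 1)/r] × (1+r) = 29,110 × [(1+r)^100 − 1] / r × (1+r) = $7,419,708.47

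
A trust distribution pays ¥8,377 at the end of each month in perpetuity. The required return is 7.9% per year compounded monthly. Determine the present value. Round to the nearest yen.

Periodic rate r = 0.079/12 per month.
Level perpetuity: PV = PMT / r = 8,377 / (0.079/12) = ¥1,272,456.

¥1,272,456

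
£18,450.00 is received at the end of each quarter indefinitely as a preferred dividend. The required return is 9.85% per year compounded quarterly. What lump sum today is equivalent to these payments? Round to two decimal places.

Periodic rate r = 0.0985/4 per quarter.
Level perpetuity: PV = PMT / r = 18,450 / (0.0985/4) = £749,238.58.

£749,238.58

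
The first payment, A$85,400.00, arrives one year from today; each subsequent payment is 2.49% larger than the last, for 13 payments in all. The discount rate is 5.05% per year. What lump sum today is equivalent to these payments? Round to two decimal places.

Periodic rate r = 0.0505 per year.
Growing ordinary annuity: PV = PMT₁ × [1 − ((1+g)/(1+r))^n] / (r − g) = 85,400 × [1 − ((1+0.0249)/(1+r))^13] / (r − 0.0249) = A$915,306.57.

A$915,306.57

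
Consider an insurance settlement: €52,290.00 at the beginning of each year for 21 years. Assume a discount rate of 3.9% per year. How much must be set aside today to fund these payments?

€769,262.52

This is an annuity due: 21 payments of €52,290.00 at the beginning of each year.
Periodic rate r = 0.039 per year.
PV = PMT × [(1 − (1+r)^−n)/r] × (1+r) = 52,290 × [1 − (1+r)^−21] / r × (1+r) = €769,262.52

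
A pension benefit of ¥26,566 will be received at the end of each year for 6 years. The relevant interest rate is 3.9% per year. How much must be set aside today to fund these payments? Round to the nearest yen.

This is an ordinary annuity: 6 payments of ¥26,566 at the end of each year.
Periodic rate r = 0.039 per year.
PV = PMT × [(1 − (1+r)^−n)/r] = 26,566 × [1 − (1+r)^−6] / r = ¥139,717

¥139,717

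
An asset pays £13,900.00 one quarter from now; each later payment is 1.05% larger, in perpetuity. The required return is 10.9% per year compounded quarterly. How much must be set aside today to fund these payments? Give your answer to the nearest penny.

£829,850.75

Periodic rate r = 0.109/4 per quarter.
Growing perpetuity (Gordon): PV = PMT₁ / (r − g) = 13,900 / (r − 0.0105) = £829,850.75.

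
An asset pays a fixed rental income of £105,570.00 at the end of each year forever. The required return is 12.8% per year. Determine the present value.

Periodic rate r = 0.128 per year.
Level perpetuity: PV = PMT / r = 105,570 / (0.128) = £824,765.62.

£824,765.62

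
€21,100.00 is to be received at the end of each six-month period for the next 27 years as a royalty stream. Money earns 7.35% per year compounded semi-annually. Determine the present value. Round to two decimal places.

This is an ordinary annuity: 54 payments of €21,100.00 at the end of each six-month period.
Periodic rate r = 0.0735/2 per half-year; n is counted in half-years.
PV = PMT × [(1 − (1+r)^−n)/r] = 21,100 × [1 − (1+r)^−54] / r = €492,373.50

€492,373.50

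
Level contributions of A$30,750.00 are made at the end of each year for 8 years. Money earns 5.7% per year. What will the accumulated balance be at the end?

This is an ordinary annuity: 8 deposits of A$30,750.00 at the end of each year.
Periodic rate r = 0.057 per year.
FV = PMT × [((1+r)^n − 1)/r] = 30,750 × [(1+r)^8 − 1] / r = A$301,089.11

A$301,089.11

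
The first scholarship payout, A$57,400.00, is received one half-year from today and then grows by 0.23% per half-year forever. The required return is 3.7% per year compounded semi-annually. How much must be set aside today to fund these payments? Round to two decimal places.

A$3,543,209.88

Periodic rate r = 0.037/2 per half-year.
Growing perpetuity (Gordon): PV = PMT₁ / (r − g) = 57,400 / (r − 0.0023) = A$3,543,209.88.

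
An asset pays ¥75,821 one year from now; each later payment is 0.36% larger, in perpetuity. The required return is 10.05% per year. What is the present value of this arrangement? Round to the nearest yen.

Periodic rate r = 0.1005 per year.
Growing perpetuity (Gordon): PV = PMT₁ / (r − g) = 75,821 / (r − 0.0036) = ¥782,466.

¥782,466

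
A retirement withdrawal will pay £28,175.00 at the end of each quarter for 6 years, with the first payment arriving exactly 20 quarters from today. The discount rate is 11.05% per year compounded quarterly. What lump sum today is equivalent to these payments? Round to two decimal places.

£291,730.92

Ordinary annuity of 24 payments, first payment at period 20.
Periodic rate r = 0.1105/4 per quarter; n is counted in quarters.
The ordinary-annuity PV formula values the stream one period before the first payment (period 19); discount that back 19 periods:
PV₀ = 28,175 × [1 − (1+r)^−24] / r × (1+r)^−19 = £291,730.92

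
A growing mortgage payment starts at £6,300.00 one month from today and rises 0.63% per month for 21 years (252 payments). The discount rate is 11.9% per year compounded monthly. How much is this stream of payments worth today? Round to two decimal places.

Periodic rate r = 0.119/12 per month; n is counted in months.
Growing ordinary annuity: PV = PMT₁ × [1 − ((1+g)/(1+r))^n] / (r − g) = 6,300 × [1 − ((1+0.0063)/(1+r))^252] / (r − 0.0063) = £1,036,594.29.

£1,036,594.29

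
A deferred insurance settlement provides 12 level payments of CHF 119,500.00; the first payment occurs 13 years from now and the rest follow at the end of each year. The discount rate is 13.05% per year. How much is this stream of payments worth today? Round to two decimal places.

CHF 161,916.84

Ordinary annuity of 12 payments, first payment at period 13.
Periodic rate r = 0.1305 per year.
The ordinary-annuity PV formula values the stream one period before the first payment (period 12); discount that back 12 periods:
PV₀ = 119,500 × [1 − (1+r)^−12] / r × (1+r)^−12 = CHF 161,916.84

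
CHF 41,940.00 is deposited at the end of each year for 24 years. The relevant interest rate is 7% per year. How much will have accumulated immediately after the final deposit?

CHF 2,439,929.57

This is an ordinary annuity: 24 deposits of CHF 41,940.00 at the end of each year.
Periodic rate r = 0.07 per year.
FV = PMT × [((1+r)^n − 1)/r] = 41,940 × [(1+r)^24 − 1] / r = CHF 2,439,929.57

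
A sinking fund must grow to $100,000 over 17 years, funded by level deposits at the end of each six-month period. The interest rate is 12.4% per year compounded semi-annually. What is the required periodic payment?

Level ordinary annuity; solve FV = PMT × [((1+r)^n − 1)/r] for PMT.
Periodic rate r = 0.124/2 per half-year; n is counted in half-years.
With n = 34: PMT = 100,000 / ([((1+r)^n − 1)/r]) = $921.12

$921.12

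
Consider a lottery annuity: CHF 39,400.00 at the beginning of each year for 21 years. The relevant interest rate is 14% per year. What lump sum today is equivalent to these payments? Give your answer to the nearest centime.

This is an annuity due: 21 payments of CHF 39,400.00 at the beginning of each year.
Periodic rate r = 0.14 per year.
PV = PMT × [(1 − (1+r)^−n)/r] × (1+r) = 39,400 × [1 − (1+r)^−21] / r × (1+r) = CHF 300,351.34

CHF 300,351.34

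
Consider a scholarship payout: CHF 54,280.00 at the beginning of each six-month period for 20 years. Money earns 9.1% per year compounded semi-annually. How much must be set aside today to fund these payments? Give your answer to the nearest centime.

CHF 1,036,873.55

This is an annuity due: 40 payments of CHF 54,280.00 at the beginning of each six-month period.
Periodic rate r = 0.091/2 per half-year; n is counted in half-years.
PV = PMT × [(1 − (1+r)^−n)/r] × (1+r) = 54,280 × [1 − (1+r)^−40] / r × (1+r) = CHF 1,036,873.55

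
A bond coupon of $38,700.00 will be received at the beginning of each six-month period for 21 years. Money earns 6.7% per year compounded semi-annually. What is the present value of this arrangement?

$894,741.21

This is an annuity due: 42 payments of $38,700.00 at the beginning of each six-month period.
Periodic rate r = 0.067/2 per half-year; n is counted in half-years.
PV = PMT × [(1 − (1+r)^−n)/r] × (1+r) = 38,700 × [1 − (1+r)^−42] / r × (1+r) = $894,741.21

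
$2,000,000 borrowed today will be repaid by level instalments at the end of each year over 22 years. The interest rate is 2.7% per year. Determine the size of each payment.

Level ordinary annuity; solve PV = PMT × [(1 − (1+r)^−n)/r] for PMT.
Periodic rate r = 0.027 per year.
With n = 22: PMT = 2,000,000 / ([(1 − (1+r)^−n)/r]) = $121,753.49

$121,753.49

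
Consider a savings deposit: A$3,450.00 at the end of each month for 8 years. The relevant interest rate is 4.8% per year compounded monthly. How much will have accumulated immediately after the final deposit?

A$402,805.90

This is an ordinary annuity: 96 deposits of A$3,450.00 at the end of each month.
Periodic rate r = 0.048/12 per month; n is counted in months.
FV = PMT × [((1+r)^n − 1)/r] = 3,450 × [(1+r)^96 − 1] / r = A$402,805.90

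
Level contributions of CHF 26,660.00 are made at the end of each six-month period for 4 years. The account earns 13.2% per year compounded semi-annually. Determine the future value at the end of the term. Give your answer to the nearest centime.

This is an ordinary annuity: 8 deposits of CHF 26,660.00 at the end of each six-month period.
Periodic rate r = 0.132/2 per half-year; n is counted in half-years.
FV = PMT × [((1+r)^n − 1)/r] = 26,660 × [(1+r)^8 − 1] / r = CHF 269,616.82

CHF 269,616.82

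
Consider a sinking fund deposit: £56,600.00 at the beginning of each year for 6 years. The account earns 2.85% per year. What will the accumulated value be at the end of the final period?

£375,130.82

This is an annuity due: 6 deposits of £56,600.00 at the beginning of each year.
Periodic rate r = 0.0285 per year.
FV = PMT × [((1+r)^n − 1)/r] × (1+r) = 56,600 × [(1+r)^6 − 1] / r × (1+r) = £375,130.82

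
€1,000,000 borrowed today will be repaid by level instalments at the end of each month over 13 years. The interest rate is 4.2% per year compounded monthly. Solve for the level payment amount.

€8,329.66

Level ordinary annuity; solve PV = PMT × [(1 − (1+r)^−n)/r] for PMT.
Periodic rate r = 0.042/12 per month; n is counted in months.
With n = 156: PMT = 1,000,000 / ([(1 − (1+r)^−n)/r]) = €8,329.66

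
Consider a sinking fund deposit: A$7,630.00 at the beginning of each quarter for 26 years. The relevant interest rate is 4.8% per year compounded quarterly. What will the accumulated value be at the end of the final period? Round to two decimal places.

This is an annuity due: 104 deposits of A$7,630.00 at the beginning of each quarter.
Periodic rate r = 0.048/4 per quarter; n is counted in quarters.
FV = PMT × [((1+r)^n − 1)/r] × (1+r) = 7,630 × [(1+r)^104 − 1] / r × (1+r) = A$1,581,368.06

A$1,581,368.06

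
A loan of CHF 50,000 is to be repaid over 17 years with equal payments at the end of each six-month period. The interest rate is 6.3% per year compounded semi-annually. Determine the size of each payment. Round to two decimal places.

CHF 2,417.03

Level ordinary annuity; solve PV = PMT × [(1 − (1+r)^−n)/r] for PMT.
Periodic rate r = 0.063/2 per half-year; n is counted in half-years.
With n = 34: PMT = 50,000 / ([(1 − (1+r)^−n)/r]) = CHF 2,417.03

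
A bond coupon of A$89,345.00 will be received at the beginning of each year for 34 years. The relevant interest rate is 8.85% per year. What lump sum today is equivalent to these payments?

A$1,037,405.26

This is an annuity due: 34 payments of A$89,345.00 at the beginning of each year.
Periodic rate r = 0.0885 per year.
PV = PMT × [(1 − (1+r)^−n)/r] × (1+r) = 89,345 × [1 − (1+r)^−34] / r × (1+r) = A$1,037,405.26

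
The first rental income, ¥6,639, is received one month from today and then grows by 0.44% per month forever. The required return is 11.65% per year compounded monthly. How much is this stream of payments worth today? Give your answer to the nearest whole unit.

¥1,250,675

Periodic rate r = 0.1165/12 per month.
Growing perpetuity (Gordon): PV = PMT₁ / (r − g) = 6,639 / (r − 0.0044) = ¥1,250,675.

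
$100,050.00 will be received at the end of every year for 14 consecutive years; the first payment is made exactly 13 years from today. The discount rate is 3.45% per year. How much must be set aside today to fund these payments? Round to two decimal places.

$729,713.44

Ordinary annuity of 14 payments, first payment at period 13.
Periodic rate r = 0.0345 per year.
The ordinary-annuity PV formula values the stream one period before the first payment (period 12); discount that back 12 periods:
PV₀ = 100,050 × [1 − (1+r)^−14] / r × (1+r)^−12 = $729,713.44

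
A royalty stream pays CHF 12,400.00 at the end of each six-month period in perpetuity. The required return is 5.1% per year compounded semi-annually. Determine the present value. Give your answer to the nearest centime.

CHF 486,274.51

Periodic rate r = 0.051/2 per half-year.
Level perpetuity: PV = PMT / r = 12,400 / (0.051/2) = CHF 486,274.51.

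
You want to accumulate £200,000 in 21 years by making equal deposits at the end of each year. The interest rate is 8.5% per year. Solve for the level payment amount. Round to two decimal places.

Level ordinary annuity; solve FV = PMT × [((1+r)^n − 1)/r] for PMT.
Periodic rate r = 0.085 per year.
With n = 21: PMT = 200,000 / ([((1+r)^n − 1)/r]) = £3,739.08

£3,739.08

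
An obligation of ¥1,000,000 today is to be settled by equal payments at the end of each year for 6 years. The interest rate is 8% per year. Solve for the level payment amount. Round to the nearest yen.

Level ordinary annuity; solve PV = PMT × [(1 − (1+r)^−n)/r] for PMT.
Periodic rate r = 0.08 per year.
With n = 6: PMT = 1,000,000 / ([(1 − (1+r)^−n)/r]) = ¥216,315

¥216,315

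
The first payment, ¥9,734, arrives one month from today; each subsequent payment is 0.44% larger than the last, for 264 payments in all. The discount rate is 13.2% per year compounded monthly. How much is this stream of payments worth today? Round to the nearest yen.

Periodic rate r = 0.132/12 per month; n is counted in months.
Growing ordinary annuity: PV = PMT₁ × [1 − ((1+g)/(1+r))^n] / (r − g) = 9,734 × [1 − ((1+0.0044)/(1+r))^264] / (r − 0.0044) = ¥1,213,143.

¥1,213,143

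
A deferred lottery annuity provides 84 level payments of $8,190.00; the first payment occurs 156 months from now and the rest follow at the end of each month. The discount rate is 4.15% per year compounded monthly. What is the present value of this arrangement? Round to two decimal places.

$349,110.82

Ordinary annuity of 84 payments, first payment at period 156.
Periodic rate r = 0.0415/12 per month; n is counted in months.
The ordinary-annuity PV formula values the stream one period before the first payment (period 155); discount that back 155 periods:
PV₀ = 8,190 × [1 − (1+r)^−84] / r × (1+r)^−155 = $349,110.82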